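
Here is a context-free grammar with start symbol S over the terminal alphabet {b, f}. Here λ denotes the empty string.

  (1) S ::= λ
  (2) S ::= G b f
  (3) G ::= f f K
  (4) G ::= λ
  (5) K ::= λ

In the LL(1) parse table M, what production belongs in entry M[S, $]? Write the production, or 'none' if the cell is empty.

FIRST(G) = {λ, f}
FIRST(K) = {λ}
FIRST(S) = {λ, b, f}  (via G b f)
FOLLOW(S) includes $ since S is the start symbol.
FOLLOW(S): S appears on no right-hand side. Thus FOLLOW(S) = {$}.
For S ::= λ: FIRST(λ) = {λ}, so it goes in M[S, t] for t ∈ {}; since λ ∈ FIRST, also for every t ∈ FOLLOW(S) = {$}.
For S ::= G b f: FIRST(G b f) = {b, f}, so it goes in M[S, t] for t ∈ {b, f}.

S ::= λ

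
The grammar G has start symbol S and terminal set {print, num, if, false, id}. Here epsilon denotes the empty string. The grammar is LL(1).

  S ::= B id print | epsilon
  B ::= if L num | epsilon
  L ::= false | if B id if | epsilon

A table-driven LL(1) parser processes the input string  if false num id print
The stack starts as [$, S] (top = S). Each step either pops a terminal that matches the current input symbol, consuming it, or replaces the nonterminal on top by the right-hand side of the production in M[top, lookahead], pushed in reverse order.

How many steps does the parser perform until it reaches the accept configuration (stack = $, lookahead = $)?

8

step 1: stack=$ S  input=if false num id print $  — expand S ::= B id print
step 2: stack=$ print id B  input=if false num id print $  — expand B ::= if L num
step 3: stack=$ print id num L if  input=if false num id print $  — match if
step 4: stack=$ print id num L  input=false num id print $  — expand L ::= false
step 5: stack=$ print id num false  input=false num id print $  — match false
step 6: stack=$ print id num  input=num id print $  — match num
step 7: stack=$ print id  input=id print $  — match id
step 8: stack=$ print  input=print $  — match print
Accept reached after 8 steps.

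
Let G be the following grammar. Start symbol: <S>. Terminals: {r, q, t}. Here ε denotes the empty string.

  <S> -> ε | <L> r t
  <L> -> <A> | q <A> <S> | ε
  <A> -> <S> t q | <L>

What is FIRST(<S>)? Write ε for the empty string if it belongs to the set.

FIRST(<S>): from <S>->ε we get {ε}; from <S>-><L> r t we get {q, r, t}. So FIRST(<S>) = {ε, q, r, t}.
FIRST(<L>): from <L>-><A> we get {ε, q, r, t}; from <L>->q <A> <S> we get {q}; from <L>->ε we get {ε}. So FIRST(<L>) = {ε, q, r, t}.
FIRST(<A>): from <A>-><S> t q we get {q, r, t}; from <A>-><L> we get {ε, q, r, t}. So FIRST(<A>) = {ε, q, r, t}.

{ε, q, r, t}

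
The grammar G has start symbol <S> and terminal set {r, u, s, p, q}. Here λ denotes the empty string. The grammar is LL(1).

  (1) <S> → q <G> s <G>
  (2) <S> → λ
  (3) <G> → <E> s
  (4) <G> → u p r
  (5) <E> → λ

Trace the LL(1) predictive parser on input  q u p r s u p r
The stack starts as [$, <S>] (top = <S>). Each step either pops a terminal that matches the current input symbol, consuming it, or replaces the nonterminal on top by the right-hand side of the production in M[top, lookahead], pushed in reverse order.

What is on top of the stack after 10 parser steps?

      Stack          Input              Action
   1  $ <S>          q u p r s u p r $  expand <S> → q <G> s <G>
   2  $ <G> s <G> q  q u p r s u p r $  match q
   3  $ <G> s <G>    u p r s u p r $    expand <G> → u p r
   4  $ <G> s r p u  u p r s u p r $    match u
   5  $ <G> s r p    p r s u p r $      match p
   6  $ <G> s r      r s u p r $        match r
   7  $ <G> s        s u p r $          match s
   8  $ <G>          u p r $            expand <G> → u p r
   9  $ r p u        u p r $            match u
  10  $ r p          p r $              match p
Stack after step 10: $ r (top = r).

r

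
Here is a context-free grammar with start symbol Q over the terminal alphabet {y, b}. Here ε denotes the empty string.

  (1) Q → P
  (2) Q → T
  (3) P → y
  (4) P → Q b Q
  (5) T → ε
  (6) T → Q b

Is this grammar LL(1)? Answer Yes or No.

No

FIRST(Q) = {ε, b, y}
FIRST(P) = {b, y}
FIRST(T) = {ε, b, y}
FOLLOW(Q) = {$, b}
FOLLOW(P) = {$, b}
FOLLOW(T) = {$, b}
Cell M[P, y] receives both P → y and P → Q b Q — the grammar is not LL(1).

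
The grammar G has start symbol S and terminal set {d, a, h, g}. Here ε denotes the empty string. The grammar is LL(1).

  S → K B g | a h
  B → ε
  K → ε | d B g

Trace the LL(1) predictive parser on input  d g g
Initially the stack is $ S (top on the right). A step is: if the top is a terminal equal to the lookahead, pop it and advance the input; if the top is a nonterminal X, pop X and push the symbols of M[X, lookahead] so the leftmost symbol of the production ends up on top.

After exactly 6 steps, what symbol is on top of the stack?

     Stack        Input    Action
  1  $ S          d g g $  expand S → K B g
  2  $ g B K      d g g $  expand K → d B g
  3  $ g B g B d  d g g $  match d
  4  $ g B g B    g g $    expand B → ε
  5  $ g B g      g g $    match g
  6  $ g B        g $      expand B → ε
Stack after step 6: $ g (top = g).

g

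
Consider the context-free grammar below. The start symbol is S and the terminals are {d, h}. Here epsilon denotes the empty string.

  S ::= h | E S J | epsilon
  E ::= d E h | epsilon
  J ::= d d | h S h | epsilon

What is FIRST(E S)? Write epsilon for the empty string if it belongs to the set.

FIRST(E) = {epsilon, d}
FIRST(J) = {epsilon, d, h}
FIRST(S) = {epsilon, d, h}  (via E S J)
FIRST(E S): take FIRST of each symbol in turn, carrying on past any symbol whose FIRST contains epsilon; result {epsilon, d, h}.

{epsilon, d, h}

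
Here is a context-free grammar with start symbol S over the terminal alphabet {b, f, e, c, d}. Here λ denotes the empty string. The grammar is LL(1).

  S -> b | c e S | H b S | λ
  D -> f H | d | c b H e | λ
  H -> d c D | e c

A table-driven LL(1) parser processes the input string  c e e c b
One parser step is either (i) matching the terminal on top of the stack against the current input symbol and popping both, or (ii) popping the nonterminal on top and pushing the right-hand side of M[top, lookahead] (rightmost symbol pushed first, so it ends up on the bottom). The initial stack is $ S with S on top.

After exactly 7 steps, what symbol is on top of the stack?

step 1: stack=$ S  input=c e e c b $  — expand S -> c e S
step 2: stack=$ S e c  input=c e e c b $  — match c
step 3: stack=$ S e  input=e e c b $  — match e
step 4: stack=$ S  input=e c b $  — expand S -> H b S
step 5: stack=$ S b H  input=e c b $  — expand H -> e c
step 6: stack=$ S b c e  input=e c b $  — match e
step 7: stack=$ S b c  input=c b $  — match c
Stack after step 7: $ S b (top = b).

b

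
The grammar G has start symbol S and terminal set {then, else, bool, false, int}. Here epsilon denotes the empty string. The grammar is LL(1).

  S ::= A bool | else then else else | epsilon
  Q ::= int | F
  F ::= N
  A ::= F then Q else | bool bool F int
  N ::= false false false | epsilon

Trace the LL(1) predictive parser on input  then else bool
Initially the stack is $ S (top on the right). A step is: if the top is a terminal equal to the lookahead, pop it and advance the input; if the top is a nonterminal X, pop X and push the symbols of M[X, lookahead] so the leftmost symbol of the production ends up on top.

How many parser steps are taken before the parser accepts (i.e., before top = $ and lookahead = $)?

10

step 1: stack=$ S  input=then else bool $  — expand S ::= A bool
step 2: stack=$ bool A  input=then else bool $  — expand A ::= F then Q else
step 3: stack=$ bool else Q then F  input=then else bool $  — expand F ::= N
step 4: stack=$ bool else Q then N  input=then else bool $  — expand N ::= epsilon
step 5: stack=$ bool else Q then  input=then else bool $  — match then
step 6: stack=$ bool else Q  input=else bool $  — expand Q ::= F
step 7: stack=$ bool else F  input=else bool $  — expand F ::= N
step 8: stack=$ bool else N  input=else bool $  — expand N ::= epsilon
step 9: stack=$ bool else  input=else bool $  — match else
step 10: stack=$ bool  input=bool $  — match bool
Accept reached after 10 steps.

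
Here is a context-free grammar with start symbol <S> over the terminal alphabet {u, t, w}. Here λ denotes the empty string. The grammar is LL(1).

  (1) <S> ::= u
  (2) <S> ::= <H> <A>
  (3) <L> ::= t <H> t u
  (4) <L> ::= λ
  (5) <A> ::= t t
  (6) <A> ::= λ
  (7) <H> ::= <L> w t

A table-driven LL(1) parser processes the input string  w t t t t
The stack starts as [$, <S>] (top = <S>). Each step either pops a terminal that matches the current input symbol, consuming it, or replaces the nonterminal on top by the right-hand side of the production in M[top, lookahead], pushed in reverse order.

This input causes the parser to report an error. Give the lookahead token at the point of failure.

     Stack          Input        Action
  1  $ <S>          w t t t t $  expand <S> ::= <H> <A>
  2  $ <A> <H>      w t t t t $  expand <H> ::= <L> w t
  3  $ <A> t w <L>  w t t t t $  expand <L> ::= λ
  4  $ <A> t w      w t t t t $  match w
  5  $ <A> t        t t t t $    match t
  6  $ <A>          t t t $      expand <A> ::= t t
  7  $ t t          t t t $      match t
  8  $ t            t t $        match t
  9  $              t $          error: stack empty but input remains

t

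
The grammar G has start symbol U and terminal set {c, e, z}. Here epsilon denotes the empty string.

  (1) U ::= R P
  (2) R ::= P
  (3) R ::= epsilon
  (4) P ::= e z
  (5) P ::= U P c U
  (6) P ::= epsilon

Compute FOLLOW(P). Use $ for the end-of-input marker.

FIRST(U) = {epsilon, c, e}  (via R P)
FIRST(P) = {epsilon, c, e}  (via U P c U)
FIRST(R) = {epsilon, c, e}  (via P)
FOLLOW(U) includes $ since U is the start symbol.
FOLLOW(U): in P::=U P c U (occurrence 1), U is followed by P c U with FIRST {c, e}; in P::=U P c U (occurrence 2), the suffix after U is empty, so FOLLOW(U) ⊇ FOLLOW(P) = {$, c, e}. Thus FOLLOW(U) = {$, c, e}.
FOLLOW(R): in U::=R P, R is followed by P with FIRST {epsilon, c, e}; in U::=R P, the suffix after R is nullable, so FOLLOW(R) ⊇ FOLLOW(U) = {$, c, e}. Thus FOLLOW(R) = {$, c, e}.
FOLLOW(P): in U::=R P, the suffix after P is empty, so FOLLOW(P) ⊇ FOLLOW(U) = {$, c, e}; in R::=P, the suffix after P is empty, so FOLLOW(P) ⊇ FOLLOW(R) = {$, c, e}; in P::=U P c U, P is followed by c U with FIRST {c}. Thus FOLLOW(P) = {$, c, e}.

{$, c, e}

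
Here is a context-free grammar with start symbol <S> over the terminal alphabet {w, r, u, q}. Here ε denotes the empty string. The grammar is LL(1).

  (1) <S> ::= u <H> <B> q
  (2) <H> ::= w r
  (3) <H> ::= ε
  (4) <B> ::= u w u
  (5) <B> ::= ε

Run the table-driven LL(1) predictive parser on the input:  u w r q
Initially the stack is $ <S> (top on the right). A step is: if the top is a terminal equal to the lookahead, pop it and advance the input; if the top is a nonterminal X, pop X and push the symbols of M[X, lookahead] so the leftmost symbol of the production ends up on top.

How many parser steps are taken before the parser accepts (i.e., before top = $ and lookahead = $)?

     Stack          Input      Action
  1  $ <S>          u w r q $  expand <S> ::= u <H> <B> q
  2  $ q <B> <H> u  u w r q $  match u
  3  $ q <B> <H>    w r q $    expand <H> ::= w r
  4  $ q <B> r w    w r q $    match w
  5  $ q <B> r      r q $      match r
  6  $ q <B>        q $        expand <B> ::= ε
  7  $ q            q $        match q
Accept reached after 7 steps.

7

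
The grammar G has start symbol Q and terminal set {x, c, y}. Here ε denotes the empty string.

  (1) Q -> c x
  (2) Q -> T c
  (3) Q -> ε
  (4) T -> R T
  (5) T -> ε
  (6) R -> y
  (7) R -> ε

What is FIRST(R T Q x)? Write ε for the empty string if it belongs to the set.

{c, x, y}

FIRST(R): from R->y we get {y}; from R->ε we get {ε}. So FIRST(R) = {ε, y}.
FIRST(T): from T->R T we get {ε, y}; from T->ε we get {ε}. So FIRST(T) = {ε, y}.
FIRST(Q): from Q->c x we get {c}; from Q->T c we get {c, y}; from Q->ε we get {ε}. So FIRST(Q) = {ε, c, y}.
FIRST(R T Q x): take FIRST of each symbol in turn, carrying on past any symbol whose FIRST contains ε; result {c, x, y}.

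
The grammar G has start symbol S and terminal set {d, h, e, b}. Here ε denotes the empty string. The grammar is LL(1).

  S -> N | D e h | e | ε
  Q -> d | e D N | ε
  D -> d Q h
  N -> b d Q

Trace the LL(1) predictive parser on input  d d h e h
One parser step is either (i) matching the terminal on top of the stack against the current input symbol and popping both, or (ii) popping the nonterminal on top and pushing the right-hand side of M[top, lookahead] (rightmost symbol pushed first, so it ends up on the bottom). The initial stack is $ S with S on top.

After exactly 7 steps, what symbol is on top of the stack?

h

     Stack        Input        Action
  1  $ S          d d h e h $  expand S -> D e h
  2  $ h e D      d d h e h $  expand D -> d Q h
  3  $ h e h Q d  d d h e h $  match d
  4  $ h e h Q    d h e h $    expand Q -> d
  5  $ h e h d    d h e h $    match d
  6  $ h e h      h e h $      match h
  7  $ h e        e h $        match e
Stack after step 7: $ h (top = h).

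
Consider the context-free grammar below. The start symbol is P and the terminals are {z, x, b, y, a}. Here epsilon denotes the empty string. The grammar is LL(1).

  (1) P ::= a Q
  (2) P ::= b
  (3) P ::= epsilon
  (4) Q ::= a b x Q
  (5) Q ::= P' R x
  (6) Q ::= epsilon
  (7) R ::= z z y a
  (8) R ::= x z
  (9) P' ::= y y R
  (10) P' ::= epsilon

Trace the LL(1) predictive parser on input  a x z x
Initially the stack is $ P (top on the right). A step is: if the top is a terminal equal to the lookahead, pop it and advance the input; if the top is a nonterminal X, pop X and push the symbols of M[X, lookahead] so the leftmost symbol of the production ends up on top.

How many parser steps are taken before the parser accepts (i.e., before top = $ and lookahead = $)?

8

step 1: stack=$ P  input=a x z x $  — expand P ::= a Q
step 2: stack=$ Q a  input=a x z x $  — match a
step 3: stack=$ Q  input=x z x $  — expand Q ::= P' R x
step 4: stack=$ x R P'  input=x z x $  — expand P' ::= epsilon
step 5: stack=$ x R  input=x z x $  — expand R ::= x z
step 6: stack=$ x z x  input=x z x $  — match x
step 7: stack=$ x z  input=z x $  — match z
step 8: stack=$ x  input=x $  — match x
Accept reached after 8 steps.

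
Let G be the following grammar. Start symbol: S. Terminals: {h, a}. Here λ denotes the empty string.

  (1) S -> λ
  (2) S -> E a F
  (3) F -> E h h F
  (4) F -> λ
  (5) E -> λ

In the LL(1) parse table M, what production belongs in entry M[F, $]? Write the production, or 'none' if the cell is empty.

FIRST(E): from E->λ we get {λ}. So FIRST(E) = {λ}.
FIRST(S): from S->λ we get {λ}; from S->E a F we get {a}. So FIRST(S) = {λ, a}.
FIRST(F): from F->E h h F we get {h}; from F->λ we get {λ}. So FIRST(F) = {λ, h}.
FOLLOW(S) includes $ since S is the start symbol.
FOLLOW(S): S appears on no right-hand side. Thus FOLLOW(S) = {$}.
FOLLOW(F): in S->E a F, the suffix after F is empty, so FOLLOW(F) ⊇ FOLLOW(S) = {$}; in F->E h h F, the suffix after F is empty (adds nothing new). Thus FOLLOW(F) = {$}.
For F -> E h h F: FIRST(E h h F) = {h}, so it goes in M[F, t] for t ∈ {h}.
For F -> λ: FIRST(λ) = {λ}, so it goes in M[F, t] for t ∈ {}; since λ ∈ FIRST, also for every t ∈ FOLLOW(F) = {$}.

F -> λ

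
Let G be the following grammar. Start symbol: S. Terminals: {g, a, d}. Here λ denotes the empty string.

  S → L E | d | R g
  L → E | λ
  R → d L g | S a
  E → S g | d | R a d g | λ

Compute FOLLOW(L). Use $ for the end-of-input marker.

FIRST(S) = {λ, a, d, g}  (via L E, R g)
FIRST(R) = {a, d, g}  (via S a)
FIRST(E) = {λ, a, d, g}  (via S g, R a d g)
FIRST(L) = {λ, a, d, g}  (via E)
FOLLOW(S) includes $ since S is the start symbol.
FOLLOW(S): in R→S a, S is followed by a with FIRST {a}; in E→S g, S is followed by g with FIRST {g}. Thus FOLLOW(S) = {$, a, g}.
FOLLOW(L): in S→L E, L is followed by E with FIRST {λ, a, d, g}; in S→L E, the suffix after L is nullable, so FOLLOW(L) ⊇ FOLLOW(S) = {$, a, g}; in R→d L g, L is followed by g with FIRST {g}. Thus FOLLOW(L) = {$, a, d, g}.
FOLLOW(R): in S→R g, R is followed by g with FIRST {g}; in E→R a d g, R is followed by a d g with FIRST {a}. Thus FOLLOW(R) = {a, g}.
FOLLOW(E): in S→L E, the suffix after E is empty, so FOLLOW(E) ⊇ FOLLOW(S) = {$, a, g}; in L→E, the suffix after E is empty, so FOLLOW(E) ⊇ FOLLOW(L) = {$, a, d, g}. Thus FOLLOW(E) = {$, a, d, g}.

{$, a, d, g}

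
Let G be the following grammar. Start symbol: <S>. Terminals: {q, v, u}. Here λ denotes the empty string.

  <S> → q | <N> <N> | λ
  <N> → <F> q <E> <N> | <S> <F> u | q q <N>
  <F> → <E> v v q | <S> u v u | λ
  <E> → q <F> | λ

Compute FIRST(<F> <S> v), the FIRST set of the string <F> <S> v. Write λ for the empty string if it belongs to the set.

{q, u, v}

FIRST(<E>) = {λ, q}
FIRST(<S>) = {λ, q, u, v}  (via <N> <N>)
FIRST(<F>) = {λ, q, u, v}  (via <E> v v q, <S> u v u)
FIRST(<N>) = {q, u, v}  (via <F> q <E> <N>, <S> <F> u)
FIRST(<F> <S> v): take FIRST of each symbol in turn, carrying on past any symbol whose FIRST contains λ; result {q, u, v}.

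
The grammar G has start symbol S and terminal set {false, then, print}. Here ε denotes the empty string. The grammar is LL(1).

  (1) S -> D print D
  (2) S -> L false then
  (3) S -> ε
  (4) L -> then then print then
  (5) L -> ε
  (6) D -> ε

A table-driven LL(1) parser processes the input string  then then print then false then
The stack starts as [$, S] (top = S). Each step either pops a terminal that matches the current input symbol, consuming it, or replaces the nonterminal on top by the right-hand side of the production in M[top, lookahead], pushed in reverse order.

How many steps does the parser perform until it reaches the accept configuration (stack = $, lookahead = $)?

     Stack                              Input                              Action
  1  $ S                                then then print then false then $  expand S -> L false then
  2  $ then false L                     then then print then false then $  expand L -> then then print then
  3  $ then false then print then then  then then print then false then $  match then
  4  $ then false then print then       then print then false then $       match then
  5  $ then false then print            print then false then $            match print
  6  $ then false then                  then false then $                  match then
  7  $ then false                       false then $                       match false
  8  $ then                             then $                             match then
Accept reached after 8 steps.

8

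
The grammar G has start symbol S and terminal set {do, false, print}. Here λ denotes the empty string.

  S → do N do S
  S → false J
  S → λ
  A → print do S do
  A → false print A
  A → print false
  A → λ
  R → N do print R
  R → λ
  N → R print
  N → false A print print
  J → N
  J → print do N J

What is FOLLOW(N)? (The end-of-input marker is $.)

FIRST(S) = {λ, do, false}
FIRST(A) = {λ, false, print}
FIRST(R) = {λ, false, print}  (via N do print R)
FIRST(N) = {false, print}  (via R print)
FIRST(J) = {false, print}  (via N)
FOLLOW(S) includes $ since S is the start symbol.
FOLLOW(S): in S→do N do S, the suffix after S is empty (adds nothing new); in A→print do S do, S is followed by do with FIRST {do}. Thus FOLLOW(S) = {$, do}.
FOLLOW(A): in A→false print A, the suffix after A is empty (adds nothing new); in N→false A print print, A is followed by print print with FIRST {print}. Thus FOLLOW(A) = {print}.
FOLLOW(R): in R→N do print R, the suffix after R is empty (adds nothing new); in N→R print, R is followed by print with FIRST {print}. Thus FOLLOW(R) = {print}.
FOLLOW(J): in S→false J, the suffix after J is empty, so FOLLOW(J) ⊇ FOLLOW(S) = {$, do}; in J→print do N J, the suffix after J is empty (adds nothing new). Thus FOLLOW(J) = {$, do}.
FOLLOW(N): in S→do N do S, N is followed by do S with FIRST {do}; in R→N do print R, N is followed by do print R with FIRST {do}; in J→N, the suffix after N is empty, so FOLLOW(N) ⊇ FOLLOW(J) = {$, do}; in J→print do N J, N is followed by J with FIRST {false, print}. Thus FOLLOW(N) = {$, do, false, print}.

{$, do, false, print}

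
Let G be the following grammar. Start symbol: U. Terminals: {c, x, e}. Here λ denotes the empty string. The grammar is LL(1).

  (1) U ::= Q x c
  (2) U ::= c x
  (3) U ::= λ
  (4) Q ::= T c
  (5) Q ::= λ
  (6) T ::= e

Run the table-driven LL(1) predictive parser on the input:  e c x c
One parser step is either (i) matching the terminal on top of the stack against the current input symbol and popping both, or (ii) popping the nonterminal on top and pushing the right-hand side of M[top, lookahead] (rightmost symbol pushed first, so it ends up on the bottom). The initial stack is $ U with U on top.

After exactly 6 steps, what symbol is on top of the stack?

     Stack      Input      Action
  1  $ U        e c x c $  expand U ::= Q x c
  2  $ c x Q    e c x c $  expand Q ::= T c
  3  $ c x c T  e c x c $  expand T ::= e
  4  $ c x c e  e c x c $  match e
  5  $ c x c    c x c $    match c
  6  $ c x      x c $      match x
Stack after step 6: $ c (top = c).

c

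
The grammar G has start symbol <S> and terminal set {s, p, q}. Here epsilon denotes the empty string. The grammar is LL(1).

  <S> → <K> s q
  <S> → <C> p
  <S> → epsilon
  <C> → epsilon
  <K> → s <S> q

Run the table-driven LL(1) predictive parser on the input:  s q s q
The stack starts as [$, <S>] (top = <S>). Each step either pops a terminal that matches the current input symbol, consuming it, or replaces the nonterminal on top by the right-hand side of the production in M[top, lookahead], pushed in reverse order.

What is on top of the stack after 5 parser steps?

step 1: stack=$ <S>  input=s q s q $  — expand <S> → <K> s q
step 2: stack=$ q s <K>  input=s q s q $  — expand <K> → s <S> q
step 3: stack=$ q s q <S> s  input=s q s q $  — match s
step 4: stack=$ q s q <S>  input=q s q $  — expand <S> → epsilon
step 5: stack=$ q s q  input=q s q $  — match q
Stack after step 5: $ q s (top = s).

s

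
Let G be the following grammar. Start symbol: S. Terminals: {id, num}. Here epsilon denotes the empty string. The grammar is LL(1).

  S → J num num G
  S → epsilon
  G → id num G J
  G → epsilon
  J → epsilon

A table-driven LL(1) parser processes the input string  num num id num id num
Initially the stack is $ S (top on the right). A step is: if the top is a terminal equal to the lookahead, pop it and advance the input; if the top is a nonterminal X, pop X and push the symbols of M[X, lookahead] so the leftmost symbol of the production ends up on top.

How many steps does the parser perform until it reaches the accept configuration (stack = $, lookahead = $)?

step 1: stack=$ S  input=num num id num id num $  — expand S → J num num G
step 2: stack=$ G num num J  input=num num id num id num $  — expand J → epsilon
step 3: stack=$ G num num  input=num num id num id num $  — match num
step 4: stack=$ G num  input=num id num id num $  — match num
step 5: stack=$ G  input=id num id num $  — expand G → id num G J
step 6: stack=$ J G num id  input=id num id num $  — match id
step 7: stack=$ J G num  input=num id num $  — match num
step 8: stack=$ J G  input=id num $  — expand G → id num G J
step 9: stack=$ J J G num id  input=id num $  — match id
step 10: stack=$ J J G num  input=num $  — match num
step 11: stack=$ J J G  input=$  — expand G → epsilon
step 12: stack=$ J J  input=$  — expand J → epsilon
step 13: stack=$ J  input=$  — expand J → epsilon
Accept reached after 13 steps.

13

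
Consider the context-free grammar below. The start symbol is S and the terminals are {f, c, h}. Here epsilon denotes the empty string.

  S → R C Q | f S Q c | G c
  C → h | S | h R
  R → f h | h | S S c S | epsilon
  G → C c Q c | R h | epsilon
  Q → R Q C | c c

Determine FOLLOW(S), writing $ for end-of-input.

FIRST(S): from S→R C Q we get {c, f, h}; from S→f S Q c we get {f}; from S→G c we get {c, f, h}. So FIRST(S) = {c, f, h}.
FIRST(C): from C→h we get {h}; from C→S we get {c, f, h}; from C→h R we get {h}. So FIRST(C) = {c, f, h}.
FIRST(R): from R→f h we get {f}; from R→h we get {h}; from R→S S c S we get {c, f, h}; from R→epsilon we get {epsilon}. So FIRST(R) = {epsilon, c, f, h}.
FIRST(G): from G→C c Q c we get {c, f, h}; from G→R h we get {c, f, h}; from G→epsilon we get {epsilon}. So FIRST(G) = {epsilon, c, f, h}.
FIRST(Q): from Q→R Q C we get {c, f, h}; from Q→c c we get {c}. So FIRST(Q) = {c, f, h}.
FOLLOW(S) includes $ since S is the start symbol.
FOLLOW(G): in S→G c, G is followed by c with FIRST {c}. Thus FOLLOW(G) = {c}.
FOLLOW(S): in S→f S Q c, S is followed by Q c with FIRST {c, f, h}; in C→S, the suffix after S is empty, so FOLLOW(S) ⊇ FOLLOW(C) = {$, c, f, h}; in R→S S c S (occurrence 1), S is followed by S c S with FIRST {c, f, h}; in R→S S c S (occurrence 2), S is followed by c S with FIRST {c}; in R→S S c S (occurrence 3), the suffix after S is empty, so FOLLOW(S) ⊇ FOLLOW(R) = {$, c, f, h}. Thus FOLLOW(S) = {$, c, f, h}.
FOLLOW(Q): in S→R C Q, the suffix after Q is empty, so FOLLOW(Q) ⊇ FOLLOW(S) = {$, c, f, h}; in S→f S Q c, Q is followed by c with FIRST {c}; in G→C c Q c, Q is followed by c with FIRST {c}; in Q→R Q C, Q is followed by C with FIRST {c, f, h}. Thus FOLLOW(Q) = {$, c, f, h}.
FOLLOW(C): in S→R C Q, C is followed by Q with FIRST {c, f, h}; in G→C c Q c, C is followed by c Q c with FIRST {c}; in Q→R Q C, the suffix after C is empty, so FOLLOW(C) ⊇ FOLLOW(Q) = {$, c, f, h}. Thus FOLLOW(C) = {$, c, f, h}.
FOLLOW(R): in S→R C Q, R is followed by C Q with FIRST {c, f, h}; in C→h R, the suffix after R is empty, so FOLLOW(R) ⊇ FOLLOW(C) = {$, c, f, h}; in G→R h, R is followed by h with FIRST {h}; in Q→R Q C, R is followed by Q C with FIRST {c, f, h}. Thus FOLLOW(R) = {$, c, f, h}.

{$, c, f, h}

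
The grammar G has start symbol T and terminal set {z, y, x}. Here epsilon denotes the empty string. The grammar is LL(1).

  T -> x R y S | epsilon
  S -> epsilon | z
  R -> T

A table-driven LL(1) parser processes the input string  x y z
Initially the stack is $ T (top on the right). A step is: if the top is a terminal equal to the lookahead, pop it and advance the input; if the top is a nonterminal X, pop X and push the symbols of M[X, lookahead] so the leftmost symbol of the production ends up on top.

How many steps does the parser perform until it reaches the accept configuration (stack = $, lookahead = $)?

     Stack      Input    Action
  1  $ T        x y z $  expand T -> x R y S
  2  $ S y R x  x y z $  match x
  3  $ S y R    y z $    expand R -> T
  4  $ S y T    y z $    expand T -> epsilon
  5  $ S y      y z $    match y
  6  $ S        z $      expand S -> z
  7  $ z        z $      match z
Accept reached after 7 steps.

7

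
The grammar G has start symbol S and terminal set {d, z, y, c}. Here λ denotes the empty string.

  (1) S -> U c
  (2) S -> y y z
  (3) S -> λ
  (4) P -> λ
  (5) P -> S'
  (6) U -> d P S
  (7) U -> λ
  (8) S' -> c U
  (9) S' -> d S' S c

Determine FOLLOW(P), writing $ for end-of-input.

{c, d, y}

FIRST(U) = {λ, d}
FIRST(S') = {c, d}
FIRST(S) = {λ, c, d, y}  (via U c)
FIRST(P) = {λ, c, d}  (via S')
FOLLOW(S) includes $ since S is the start symbol.
FOLLOW(S): in U->d P S, the suffix after S is empty, so FOLLOW(S) ⊇ FOLLOW(U) = {c, d, y}; in S'->d S' S c, S is followed by c with FIRST {c}. Thus FOLLOW(S) = {$, c, d, y}.
FOLLOW(P): in U->d P S, P is followed by S with FIRST {λ, c, d, y}; in U->d P S, the suffix after P is nullable, so FOLLOW(P) ⊇ FOLLOW(U) = {c, d, y}. Thus FOLLOW(P) = {c, d, y}.
FOLLOW(S'): in P->S', the suffix after S' is empty, so FOLLOW(S') ⊇ FOLLOW(P) = {c, d, y}; in S'->d S' S c, S' is followed by S c with FIRST {c, d, y}. Thus FOLLOW(S') = {c, d, y}.
FOLLOW(U): in S->U c, U is followed by c with FIRST {c}; in S'->c U, the suffix after U is empty, so FOLLOW(U) ⊇ FOLLOW(S') = {c, d, y}. Thus FOLLOW(U) = {c, d, y}.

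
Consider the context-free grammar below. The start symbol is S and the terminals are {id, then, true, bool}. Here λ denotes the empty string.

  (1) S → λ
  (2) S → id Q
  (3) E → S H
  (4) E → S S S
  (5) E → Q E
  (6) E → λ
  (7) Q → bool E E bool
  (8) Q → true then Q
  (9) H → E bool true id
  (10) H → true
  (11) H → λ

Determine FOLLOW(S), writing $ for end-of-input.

{$, bool, id, true}

FIRST(S) = {λ, id}
FIRST(Q) = {bool, true}
FIRST(E) = {λ, bool, id, true}  (via S H, S S S, Q E)
FIRST(H) = {λ, bool, id, true}  (via E bool true id)
FOLLOW(S) includes $ since S is the start symbol.
FOLLOW(E): in E→Q E, the suffix after E is empty (adds nothing new); in Q→bool E E bool (occurrence 1), E is followed by E bool with FIRST {bool, id, true}; in Q→bool E E bool (occurrence 2), E is followed by bool with FIRST {bool}; in H→E bool true id, E is followed by bool true id with FIRST {bool}. Thus FOLLOW(E) = {bool, id, true}.
FOLLOW(S): in E→S H, S is followed by H with FIRST {λ, bool, id, true}; in E→S H, the suffix after S is nullable, so FOLLOW(S) ⊇ FOLLOW(E) = {bool, id, true}; in E→S S S (occurrence 1), S is followed by S S with FIRST {λ, id}; in E→S S S (occurrence 1), the suffix after S is nullable, so FOLLOW(S) ⊇ FOLLOW(E) = {bool, id, true}; in E→S S S (occurrence 2), S is followed by S with FIRST {λ, id}; in E→S S S (occurrence 2), the suffix after S is nullable, so FOLLOW(S) ⊇ FOLLOW(E) = {bool, id, true}; in E→S S S (occurrence 3), the suffix after S is empty, so FOLLOW(S) ⊇ FOLLOW(E) = {bool, id, true}. Thus FOLLOW(S) = {$, bool, id, true}.
FOLLOW(Q): in S→id Q, the suffix after Q is empty, so FOLLOW(Q) ⊇ FOLLOW(S) = {$, bool, id, true}; in E→Q E, Q is followed by E with FIRST {λ, bool, id, true}; in E→Q E, the suffix after Q is nullable, so FOLLOW(Q) ⊇ FOLLOW(E) = {bool, id, true}; in Q→true then Q, the suffix after Q is empty (adds nothing new). Thus FOLLOW(Q) = {$, bool, id, true}.
FOLLOW(H): in E→S H, the suffix after H is empty, so FOLLOW(H) ⊇ FOLLOW(E) = {bool, id, true}. Thus FOLLOW(H) = {bool, id, true}.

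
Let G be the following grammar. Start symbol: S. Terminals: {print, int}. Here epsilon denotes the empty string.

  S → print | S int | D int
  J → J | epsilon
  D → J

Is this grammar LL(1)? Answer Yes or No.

FIRST(S) = {int, print}
FIRST(J) = {epsilon}
FIRST(D) = {epsilon}
FOLLOW(S) = {$, int}
FOLLOW(J) = {int}
FOLLOW(D) = {int}
Cell M[J, int] receives both J → J and J → epsilon — the grammar is not LL(1).

No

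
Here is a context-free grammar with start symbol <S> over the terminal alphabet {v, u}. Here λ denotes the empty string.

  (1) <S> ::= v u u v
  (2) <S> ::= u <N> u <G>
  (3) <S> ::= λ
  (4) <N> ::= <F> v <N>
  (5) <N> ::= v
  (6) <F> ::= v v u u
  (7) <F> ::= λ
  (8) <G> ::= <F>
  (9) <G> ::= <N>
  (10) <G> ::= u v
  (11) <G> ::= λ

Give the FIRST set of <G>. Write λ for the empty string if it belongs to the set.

{λ, u, v}

FIRST(<S>) = {λ, u, v}
FIRST(<F>) = {λ, v}
FIRST(<N>) = {v}  (via <F> v <N>)
FIRST(<G>) = {λ, u, v}  (via <F>, <N>)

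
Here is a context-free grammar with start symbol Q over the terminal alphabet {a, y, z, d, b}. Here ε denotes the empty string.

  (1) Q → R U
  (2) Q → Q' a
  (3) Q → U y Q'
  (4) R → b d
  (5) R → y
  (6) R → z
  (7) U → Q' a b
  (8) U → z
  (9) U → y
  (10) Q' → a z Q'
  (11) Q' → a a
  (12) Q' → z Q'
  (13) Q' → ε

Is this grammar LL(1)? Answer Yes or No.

No

FIRST(Q) = {a, b, y, z}
FIRST(R) = {b, y, z}
FIRST(U) = {a, y, z}
FIRST(Q') = {ε, a, z}
FOLLOW(Q) = {$}
FOLLOW(R) = {a, y, z}
FOLLOW(U) = {$, y}
FOLLOW(Q') = {$, a}
Cell M[Q, a] receives both Q → Q' a and Q → U y Q' — the grammar is not LL(1).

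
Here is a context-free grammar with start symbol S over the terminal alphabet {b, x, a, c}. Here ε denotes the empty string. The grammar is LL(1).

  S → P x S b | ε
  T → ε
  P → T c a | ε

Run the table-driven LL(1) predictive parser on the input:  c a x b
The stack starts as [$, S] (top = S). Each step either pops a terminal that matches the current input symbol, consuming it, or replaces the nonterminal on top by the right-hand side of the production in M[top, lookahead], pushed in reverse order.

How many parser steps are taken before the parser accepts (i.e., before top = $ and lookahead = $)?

8

     Stack          Input      Action
  1  $ S            c a x b $  expand S → P x S b
  2  $ b S x P      c a x b $  expand P → T c a
  3  $ b S x a c T  c a x b $  expand T → ε
  4  $ b S x a c    c a x b $  match c
  5  $ b S x a      a x b $    match a
  6  $ b S x        x b $      match x
  7  $ b S          b $        expand S → ε
  8  $ b            b $        match b
Accept reached after 8 steps.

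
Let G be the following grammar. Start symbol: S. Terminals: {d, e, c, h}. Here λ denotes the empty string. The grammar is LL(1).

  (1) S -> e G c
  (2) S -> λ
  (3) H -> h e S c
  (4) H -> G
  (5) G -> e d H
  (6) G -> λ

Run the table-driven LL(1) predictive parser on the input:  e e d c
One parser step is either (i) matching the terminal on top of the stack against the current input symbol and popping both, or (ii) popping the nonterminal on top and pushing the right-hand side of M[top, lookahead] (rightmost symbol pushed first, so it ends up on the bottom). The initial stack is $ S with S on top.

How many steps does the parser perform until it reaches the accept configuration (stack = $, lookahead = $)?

8

     Stack      Input      Action
  1  $ S        e e d c $  expand S -> e G c
  2  $ c G e    e e d c $  match e
  3  $ c G      e d c $    expand G -> e d H
  4  $ c H d e  e d c $    match e
  5  $ c H d    d c $      match d
  6  $ c H      c $        expand H -> G
  7  $ c G      c $        expand G -> λ
  8  $ c        c $        match c
Accept reached after 8 steps.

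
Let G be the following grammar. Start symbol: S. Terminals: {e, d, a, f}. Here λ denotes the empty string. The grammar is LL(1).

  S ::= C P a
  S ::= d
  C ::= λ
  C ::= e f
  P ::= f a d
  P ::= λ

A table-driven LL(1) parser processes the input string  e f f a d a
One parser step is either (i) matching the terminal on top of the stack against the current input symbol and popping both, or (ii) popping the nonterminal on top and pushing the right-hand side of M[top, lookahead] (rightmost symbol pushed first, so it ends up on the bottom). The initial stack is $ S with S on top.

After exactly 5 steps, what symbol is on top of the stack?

f

     Stack      Input          Action
  1  $ S        e f f a d a $  expand S ::= C P a
  2  $ a P C    e f f a d a $  expand C ::= e f
  3  $ a P f e  e f f a d a $  match e
  4  $ a P f    f f a d a $    match f
  5  $ a P      f a d a $      expand P ::= f a d
Stack after step 5: $ a d a f (top = f).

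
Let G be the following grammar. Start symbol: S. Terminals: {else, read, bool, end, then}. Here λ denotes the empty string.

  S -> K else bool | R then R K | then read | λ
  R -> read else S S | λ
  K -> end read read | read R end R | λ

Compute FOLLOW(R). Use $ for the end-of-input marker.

FIRST(R) = {λ, read}
FIRST(K) = {λ, end, read}
FIRST(S) = {λ, else, end, read, then}  (via K else bool, R then R K)
FOLLOW(S) includes $ since S is the start symbol.
FOLLOW(S): in R->read else S S (occurrence 1), S is followed by S with FIRST {λ, else, end, read, then}; in R->read else S S (occurrence 1), the suffix after S is nullable, so FOLLOW(S) ⊇ FOLLOW(R) = {$, else, end, read, then}; in R->read else S S (occurrence 2), the suffix after S is empty, so FOLLOW(S) ⊇ FOLLOW(R) = {$, else, end, read, then}. Thus FOLLOW(S) = {$, else, end, read, then}.
FOLLOW(K): in S->K else bool, K is followed by else bool with FIRST {else}; in S->R then R K, the suffix after K is empty, so FOLLOW(K) ⊇ FOLLOW(S) = {$, else, end, read, then}. Thus FOLLOW(K) = {$, else, end, read, then}.
FOLLOW(R): in S->R then R K (occurrence 1), R is followed by then R K with FIRST {then}; in S->R then R K (occurrence 2), R is followed by K with FIRST {λ, end, read}; in S->R then R K (occurrence 2), the suffix after R is nullable, so FOLLOW(R) ⊇ FOLLOW(S) = {$, else, end, read, then}; in K->read R end R (occurrence 1), R is followed by end R with FIRST {end}; in K->read R end R (occurrence 2), the suffix after R is empty, so FOLLOW(R) ⊇ FOLLOW(K) = {$, else, end, read, then}. Thus FOLLOW(R) = {$, else, end, read, then}.

{$, else, end, read, then}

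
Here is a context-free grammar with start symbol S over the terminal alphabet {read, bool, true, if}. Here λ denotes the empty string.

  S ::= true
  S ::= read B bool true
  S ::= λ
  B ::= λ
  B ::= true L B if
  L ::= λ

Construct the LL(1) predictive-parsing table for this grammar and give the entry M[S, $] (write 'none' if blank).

S ::= λ

FIRST(S): from S::=true we get {true}; from S::=read B bool true we get {read}; from S::=λ we get {λ}. So FIRST(S) = {λ, read, true}.
FIRST(B): from B::=λ we get {λ}; from B::=true L B if we get {true}. So FIRST(B) = {λ, true}.
FIRST(L): from L::=λ we get {λ}. So FIRST(L) = {λ}.
FOLLOW(S) includes $ since S is the start symbol.
FOLLOW(S): S appears on no right-hand side. Thus FOLLOW(S) = {$}.
For S ::= true: FIRST(true) = {true}, so it goes in M[S, t] for t ∈ {true}.
For S ::= read B bool true: FIRST(read B bool true) = {read}, so it goes in M[S, t] for t ∈ {read}.
For S ::= λ: FIRST(λ) = {λ}, so it goes in M[S, t] for t ∈ {}; since λ ∈ FIRST, also for every t ∈ FOLLOW(S) = {$}.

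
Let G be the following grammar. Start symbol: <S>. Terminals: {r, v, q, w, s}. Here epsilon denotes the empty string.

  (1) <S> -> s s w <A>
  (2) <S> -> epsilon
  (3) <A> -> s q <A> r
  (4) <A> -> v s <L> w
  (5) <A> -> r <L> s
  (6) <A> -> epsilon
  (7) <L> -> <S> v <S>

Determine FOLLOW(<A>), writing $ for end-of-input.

{$, r, s, v, w}

FIRST(<S>) = {epsilon, s}
FIRST(<A>) = {epsilon, r, s, v}
FIRST(<L>) = {s, v}  (via <S> v <S>)
FOLLOW(<S>) includes $ since <S> is the start symbol.
FOLLOW(<L>): in <A>->v s <L> w, <L> is followed by w with FIRST {w}; in <A>->r <L> s, <L> is followed by s with FIRST {s}. Thus FOLLOW(<L>) = {s, w}.
FOLLOW(<S>): in <L>-><S> v <S> (occurrence 1), <S> is followed by v <S> with FIRST {v}; in <L>-><S> v <S> (occurrence 2), the suffix after <S> is empty, so FOLLOW(<S>) ⊇ FOLLOW(<L>) = {s, w}. Thus FOLLOW(<S>) = {$, s, v, w}.
FOLLOW(<A>): in <S>->s s w <A>, the suffix after <A> is empty, so FOLLOW(<A>) ⊇ FOLLOW(<S>) = {$, s, v, w}; in <A>->s q <A> r, <A> is followed by r with FIRST {r}. Thus FOLLOW(<A>) = {$, r, s, v, w}.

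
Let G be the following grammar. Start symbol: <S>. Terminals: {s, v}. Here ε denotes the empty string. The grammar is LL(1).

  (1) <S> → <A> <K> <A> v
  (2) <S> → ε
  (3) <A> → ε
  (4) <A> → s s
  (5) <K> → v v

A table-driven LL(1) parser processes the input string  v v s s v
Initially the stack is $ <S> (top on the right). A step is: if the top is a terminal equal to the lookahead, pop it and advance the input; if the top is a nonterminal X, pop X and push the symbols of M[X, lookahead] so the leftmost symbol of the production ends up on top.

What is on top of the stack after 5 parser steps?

<A>

step 1: stack=$ <S>  input=v v s s v $  — expand <S> → <A> <K> <A> v
step 2: stack=$ v <A> <K> <A>  input=v v s s v $  — expand <A> → ε
step 3: stack=$ v <A> <K>  input=v v s s v $  — expand <K> → v v
step 4: stack=$ v <A> v v  input=v v s s v $  — match v
step 5: stack=$ v <A> v  input=v s s v $  — match v
Stack after step 5: $ v <A> (top = <A>).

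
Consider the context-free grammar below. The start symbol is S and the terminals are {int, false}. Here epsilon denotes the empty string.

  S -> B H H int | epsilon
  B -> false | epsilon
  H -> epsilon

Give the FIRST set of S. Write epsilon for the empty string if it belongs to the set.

FIRST(B): from B->false we get {false}; from B->epsilon we get {epsilon}. So FIRST(B) = {epsilon, false}.
FIRST(H): from H->epsilon we get {epsilon}. So FIRST(H) = {epsilon}.
FIRST(S): from S->B H H int we get {false, int}; from S->epsilon we get {epsilon}. So FIRST(S) = {epsilon, false, int}.

{epsilon, false, int}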